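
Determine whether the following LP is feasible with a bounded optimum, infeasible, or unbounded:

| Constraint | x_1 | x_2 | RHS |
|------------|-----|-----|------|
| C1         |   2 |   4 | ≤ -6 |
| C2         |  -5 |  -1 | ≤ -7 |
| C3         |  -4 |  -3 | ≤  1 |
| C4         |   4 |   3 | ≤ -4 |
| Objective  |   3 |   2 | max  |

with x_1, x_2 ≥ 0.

Infeasible (no feasible solution exists)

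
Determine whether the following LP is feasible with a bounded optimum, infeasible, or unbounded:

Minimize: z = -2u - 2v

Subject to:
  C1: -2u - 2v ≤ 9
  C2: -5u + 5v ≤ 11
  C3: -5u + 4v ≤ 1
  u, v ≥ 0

Unbounded (objective can decrease without bound)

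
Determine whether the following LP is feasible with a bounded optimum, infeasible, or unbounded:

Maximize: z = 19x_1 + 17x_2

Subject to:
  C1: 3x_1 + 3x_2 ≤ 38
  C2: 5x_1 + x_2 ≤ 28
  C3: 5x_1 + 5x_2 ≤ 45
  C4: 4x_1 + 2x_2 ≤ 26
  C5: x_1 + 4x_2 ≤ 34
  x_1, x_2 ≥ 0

Feasible with a bounded optimal solution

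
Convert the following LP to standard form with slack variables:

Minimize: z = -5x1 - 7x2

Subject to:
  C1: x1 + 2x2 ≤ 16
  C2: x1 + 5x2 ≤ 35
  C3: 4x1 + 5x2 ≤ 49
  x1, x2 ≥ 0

min z = -5x1 - 7x2

s.t.
  x1 + 2x2 + s1 = 16
  x1 + 5x2 + s2 = 35
  4x1 + 5x2 + s3 = 49
  x1, x2, s1, s2, s3 ≥ 0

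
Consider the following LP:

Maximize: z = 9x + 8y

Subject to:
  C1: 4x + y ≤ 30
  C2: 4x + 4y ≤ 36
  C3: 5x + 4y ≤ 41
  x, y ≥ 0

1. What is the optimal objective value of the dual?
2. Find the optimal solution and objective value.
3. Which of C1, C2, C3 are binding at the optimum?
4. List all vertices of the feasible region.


1. 77
2. x = 5, y = 4, z = 77
3. C2, C3
4. (0, 0), (7.5, 0), (7.182, 1.273), (5, 4), (0, 9)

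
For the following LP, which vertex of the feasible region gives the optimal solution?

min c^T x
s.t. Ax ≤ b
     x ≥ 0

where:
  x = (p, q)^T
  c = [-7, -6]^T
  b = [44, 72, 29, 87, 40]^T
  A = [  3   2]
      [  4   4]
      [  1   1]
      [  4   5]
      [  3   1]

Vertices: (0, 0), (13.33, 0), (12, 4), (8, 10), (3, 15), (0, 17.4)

Evaluate the objective at each vertex of the feasible region:
  z(0, 0) = 0
  z(13.33, 0) = -93.33
  z(12, 4) = -108
  z(8, 10) = -116  ←
  z(3, 15) = -111
  z(0, 17.4) = -104.4
The minimum is at p = 8, q = 10.

(8, 10)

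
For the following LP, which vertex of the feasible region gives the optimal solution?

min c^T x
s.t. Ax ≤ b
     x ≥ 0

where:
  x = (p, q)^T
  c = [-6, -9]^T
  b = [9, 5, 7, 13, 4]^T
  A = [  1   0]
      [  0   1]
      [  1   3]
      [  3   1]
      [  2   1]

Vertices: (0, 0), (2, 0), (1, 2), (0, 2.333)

Evaluate the objective at each vertex of the feasible region:
  z(0, 0) = 0
  z(2, 0) = -12
  z(1, 2) = -24  ←
  z(0, 2.333) = -21
The minimum is at p = 1, q = 2.

(1, 2)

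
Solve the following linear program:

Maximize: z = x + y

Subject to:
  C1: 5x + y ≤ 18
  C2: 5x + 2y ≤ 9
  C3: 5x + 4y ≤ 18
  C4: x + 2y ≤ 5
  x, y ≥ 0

Evaluate the objective at each vertex of the feasible region:
  z(0, 0) = 0
  z(1.8, 0) = 1.8
  z(1, 2) = 3  ←
  z(0, 2.5) = 2.5
The maximum is at x = 1, y = 2.

x = 1, y = 2, z = 3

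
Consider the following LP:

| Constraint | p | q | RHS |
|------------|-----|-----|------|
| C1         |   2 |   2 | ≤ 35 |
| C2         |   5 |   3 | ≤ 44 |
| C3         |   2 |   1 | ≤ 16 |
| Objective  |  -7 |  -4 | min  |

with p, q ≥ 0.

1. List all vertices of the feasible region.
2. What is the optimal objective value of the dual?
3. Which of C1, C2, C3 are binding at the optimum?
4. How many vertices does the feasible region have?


1. (0, 0), (8, 0), (4, 8), (0, 14.67)
2. -60
3. C2, C3
4. 4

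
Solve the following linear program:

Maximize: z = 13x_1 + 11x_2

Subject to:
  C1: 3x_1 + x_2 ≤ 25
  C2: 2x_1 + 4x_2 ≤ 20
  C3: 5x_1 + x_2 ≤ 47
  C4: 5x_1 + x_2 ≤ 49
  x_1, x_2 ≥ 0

Evaluate the objective at each vertex of the feasible region:
  z(0, 0) = 0
  z(8.333, 0) = 108.3
  z(8, 1) = 115  ←
  z(0, 5) = 55
The maximum is at x_1 = 8, x_2 = 1.

x_1 = 8, x_2 = 1, z = 115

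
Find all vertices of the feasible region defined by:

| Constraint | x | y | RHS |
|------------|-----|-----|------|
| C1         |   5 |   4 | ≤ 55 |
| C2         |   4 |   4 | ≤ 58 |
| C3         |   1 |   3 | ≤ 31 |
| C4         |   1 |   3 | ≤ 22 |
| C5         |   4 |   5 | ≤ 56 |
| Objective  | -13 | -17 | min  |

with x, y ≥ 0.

(0, 0), (11, 0), (7, 5), (0, 7.333)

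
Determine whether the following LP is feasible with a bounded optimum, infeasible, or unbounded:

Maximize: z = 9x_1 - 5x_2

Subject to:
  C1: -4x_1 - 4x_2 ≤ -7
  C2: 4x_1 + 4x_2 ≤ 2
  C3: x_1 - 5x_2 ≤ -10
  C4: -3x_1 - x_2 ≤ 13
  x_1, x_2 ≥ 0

Infeasible (no feasible solution exists)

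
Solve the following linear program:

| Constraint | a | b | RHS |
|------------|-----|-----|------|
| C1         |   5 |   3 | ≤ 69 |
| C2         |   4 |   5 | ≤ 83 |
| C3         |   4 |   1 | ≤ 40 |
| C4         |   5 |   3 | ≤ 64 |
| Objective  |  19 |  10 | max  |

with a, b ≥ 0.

Evaluate the objective at each vertex of the feasible region:
  z(0, 0) = 0
  z(10, 0) = 190
  z(8, 8) = 232  ←
  z(5.462, 12.23) = 226.1
  z(0, 16.6) = 166
The maximum is at a = 8, b = 8.

a = 8, b = 8, z = 232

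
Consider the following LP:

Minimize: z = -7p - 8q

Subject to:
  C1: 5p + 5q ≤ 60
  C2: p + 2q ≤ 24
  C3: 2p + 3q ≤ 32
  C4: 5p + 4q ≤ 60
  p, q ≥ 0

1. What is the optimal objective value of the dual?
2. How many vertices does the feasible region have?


1. -92
2. 4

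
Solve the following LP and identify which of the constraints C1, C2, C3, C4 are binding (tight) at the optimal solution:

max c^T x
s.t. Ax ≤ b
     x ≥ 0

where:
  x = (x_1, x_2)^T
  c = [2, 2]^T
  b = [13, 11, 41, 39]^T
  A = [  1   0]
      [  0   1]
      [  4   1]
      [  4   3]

At x_1 = 1.5, x_2 = 11, compute slack b - a·x for each constraint:
  C1: 13 − 1.5 = 11.5  (slack)
  C2: 11 − 11 = 0  (binding)
  C3: 41 − 17 = 24  (slack)
  C4: 39 − 39 = 0  (binding)

Optimal: x_1 = 1.5, x_2 = 11
Binding: C2, C4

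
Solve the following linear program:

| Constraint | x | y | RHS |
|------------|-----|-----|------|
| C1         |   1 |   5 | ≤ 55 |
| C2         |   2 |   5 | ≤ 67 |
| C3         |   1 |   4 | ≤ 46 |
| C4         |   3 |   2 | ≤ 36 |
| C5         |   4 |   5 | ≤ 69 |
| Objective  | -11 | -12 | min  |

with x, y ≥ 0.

Evaluate the objective at each vertex of the feasible region:
  z(0, 0) = 0
  z(12, 0) = -132
  z(6, 9) = -174  ←
  z(4.667, 10.07) = -172.1
  z(0, 11) = -132
The minimum is at x = 6, y = 9.

x = 6, y = 9, z = -174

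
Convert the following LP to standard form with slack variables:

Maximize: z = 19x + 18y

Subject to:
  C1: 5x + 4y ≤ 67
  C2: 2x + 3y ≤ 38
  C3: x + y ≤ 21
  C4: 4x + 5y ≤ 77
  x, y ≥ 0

max z = 19x + 18y

s.t.
  5x + 4y + s1 = 67
  2x + 3y + s2 = 38
  x + y + s3 = 21
  4x + 5y + s4 = 77
  x, y, s1, s2, s3, s4 ≥ 0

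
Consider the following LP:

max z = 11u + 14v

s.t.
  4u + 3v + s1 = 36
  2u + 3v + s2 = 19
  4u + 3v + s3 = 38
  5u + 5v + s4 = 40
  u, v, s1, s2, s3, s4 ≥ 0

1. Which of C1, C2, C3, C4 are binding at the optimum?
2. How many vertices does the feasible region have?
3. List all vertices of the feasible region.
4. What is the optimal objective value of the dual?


1. C2, C4
2. 4
3. (0, 0), (8, 0), (5, 3), (0, 6.333)
4. 97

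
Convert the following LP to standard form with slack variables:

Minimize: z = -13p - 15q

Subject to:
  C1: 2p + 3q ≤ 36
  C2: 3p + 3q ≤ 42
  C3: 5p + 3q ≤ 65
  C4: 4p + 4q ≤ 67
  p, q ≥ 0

min z = -13p - 15q

s.t.
  2p + 3q + s1 = 36
  3p + 3q + s2 = 42
  5p + 3q + s3 = 65
  4p + 4q + s4 = 67
  p, q, s1, s2, s3, s4 ≥ 0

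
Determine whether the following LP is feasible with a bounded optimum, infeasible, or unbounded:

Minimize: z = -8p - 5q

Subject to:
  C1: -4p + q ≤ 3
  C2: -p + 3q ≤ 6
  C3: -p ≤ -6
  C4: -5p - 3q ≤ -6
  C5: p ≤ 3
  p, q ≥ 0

Infeasible (no feasible solution exists)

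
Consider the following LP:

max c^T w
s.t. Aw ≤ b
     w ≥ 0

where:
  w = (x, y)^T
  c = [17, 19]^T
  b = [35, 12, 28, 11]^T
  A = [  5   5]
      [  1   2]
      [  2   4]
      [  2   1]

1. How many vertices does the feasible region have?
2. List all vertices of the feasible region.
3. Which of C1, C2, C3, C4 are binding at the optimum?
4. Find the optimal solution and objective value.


1. 5
2. (0, 0), (5.5, 0), (4, 3), (2, 5), (0, 6)
3. C1, C2
4. x = 2, y = 5, z = 129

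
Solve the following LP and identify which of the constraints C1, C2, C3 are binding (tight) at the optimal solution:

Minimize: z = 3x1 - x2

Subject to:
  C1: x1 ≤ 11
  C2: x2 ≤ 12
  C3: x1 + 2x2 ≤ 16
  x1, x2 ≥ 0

At x1 = 0, x2 = 8, compute slack b - a·x for each constraint:
  C1: 11 − 0 = 11  (slack)
  C2: 12 − 8 = 4  (slack)
  C3: 16 − 16 = 0  (binding)

Optimal: x1 = 0, x2 = 8
Binding: C3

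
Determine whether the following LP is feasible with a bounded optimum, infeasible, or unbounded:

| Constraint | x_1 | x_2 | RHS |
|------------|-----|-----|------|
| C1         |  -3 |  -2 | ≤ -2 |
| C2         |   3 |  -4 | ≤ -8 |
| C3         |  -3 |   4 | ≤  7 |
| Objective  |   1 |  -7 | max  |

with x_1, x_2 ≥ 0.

Infeasible (no feasible solution exists)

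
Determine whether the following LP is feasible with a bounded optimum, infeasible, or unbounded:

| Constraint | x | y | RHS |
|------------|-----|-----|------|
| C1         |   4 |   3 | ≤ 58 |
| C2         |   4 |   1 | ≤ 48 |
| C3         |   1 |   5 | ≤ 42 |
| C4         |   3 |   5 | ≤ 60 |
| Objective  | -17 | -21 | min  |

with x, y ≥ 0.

Feasible with a bounded optimal solution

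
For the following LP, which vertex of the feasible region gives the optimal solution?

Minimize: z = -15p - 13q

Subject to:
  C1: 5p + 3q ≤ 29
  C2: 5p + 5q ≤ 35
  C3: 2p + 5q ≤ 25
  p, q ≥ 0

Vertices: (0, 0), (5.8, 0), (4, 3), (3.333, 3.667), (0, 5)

Evaluate the objective at each vertex of the feasible region:
  z(0, 0) = 0
  z(5.8, 0) = -87
  z(4, 3) = -99  ←
  z(3.333, 3.667) = -97.67
  z(0, 5) = -65
The minimum is at p = 4, q = 3.

(4, 3)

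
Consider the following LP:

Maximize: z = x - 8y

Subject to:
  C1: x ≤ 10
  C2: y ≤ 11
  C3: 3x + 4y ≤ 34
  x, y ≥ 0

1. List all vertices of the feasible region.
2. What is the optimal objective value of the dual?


1. (0, 0), (10, 0), (10, 1), (0, 8.5)
2. 10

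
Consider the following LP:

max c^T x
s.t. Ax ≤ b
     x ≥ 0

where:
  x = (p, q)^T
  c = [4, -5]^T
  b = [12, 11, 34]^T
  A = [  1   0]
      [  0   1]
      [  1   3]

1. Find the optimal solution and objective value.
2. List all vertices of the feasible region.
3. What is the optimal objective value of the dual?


1. p = 12, q = 0, z = 48
2. (0, 0), (12, 0), (12, 7.333), (1, 11), (0, 11)
3. 48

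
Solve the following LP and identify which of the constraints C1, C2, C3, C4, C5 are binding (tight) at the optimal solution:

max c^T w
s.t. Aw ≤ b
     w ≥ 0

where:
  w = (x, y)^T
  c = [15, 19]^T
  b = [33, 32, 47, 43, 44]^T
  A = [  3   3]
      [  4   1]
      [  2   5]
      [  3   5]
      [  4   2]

At x = 6, y = 5, compute slack b - a·x for each constraint:
  C1: 33 − 33 = 0  (binding)
  C2: 32 − 29 = 3  (slack)
  C3: 47 − 37 = 10  (slack)
  C4: 43 − 43 = 0  (binding)
  C5: 44 − 34 = 10  (slack)

Optimal: x = 6, y = 5
Binding: C1, C4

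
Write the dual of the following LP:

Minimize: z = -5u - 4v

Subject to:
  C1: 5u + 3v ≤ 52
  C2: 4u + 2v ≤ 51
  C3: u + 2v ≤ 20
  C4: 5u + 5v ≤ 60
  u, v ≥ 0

Primal min cᵀx s.t. Ax ≤ b, x ≥ 0  →  Dual max −bᵀy s.t. Aᵀy ≥ −c, y ≥ 0.

Maximize: z = -52y1 - 51y2 - 20y3 - 60y4

Subject to:
  5y1 + 4y2 + y3 + 5y4 ≥ 5
  3y1 + 2y2 + 2y3 + 5y4 ≥ 4
  y1, y2, y3, y4 ≥ 0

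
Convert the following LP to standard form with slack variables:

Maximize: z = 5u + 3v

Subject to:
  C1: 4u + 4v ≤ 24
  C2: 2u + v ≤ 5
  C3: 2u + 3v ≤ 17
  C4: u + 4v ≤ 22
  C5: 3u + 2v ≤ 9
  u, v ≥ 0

max z = 5u + 3v

s.t.
  4u + 4v + s1 = 24
  2u + v + s2 = 5
  2u + 3v + s3 = 17
  u + 4v + s4 = 22
  3u + 2v + s5 = 9
  u, v, s1, s2, s3, s4, s5 ≥ 0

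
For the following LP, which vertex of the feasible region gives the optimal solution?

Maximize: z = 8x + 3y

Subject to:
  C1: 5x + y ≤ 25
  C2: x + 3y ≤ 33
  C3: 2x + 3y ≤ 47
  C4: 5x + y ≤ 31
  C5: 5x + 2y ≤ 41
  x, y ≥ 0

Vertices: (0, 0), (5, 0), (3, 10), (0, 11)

Evaluate the objective at each vertex of the feasible region:
  z(0, 0) = 0
  z(5, 0) = 40
  z(3, 10) = 54  ←
  z(0, 11) = 33
The maximum is at x = 3, y = 10.

(3, 10)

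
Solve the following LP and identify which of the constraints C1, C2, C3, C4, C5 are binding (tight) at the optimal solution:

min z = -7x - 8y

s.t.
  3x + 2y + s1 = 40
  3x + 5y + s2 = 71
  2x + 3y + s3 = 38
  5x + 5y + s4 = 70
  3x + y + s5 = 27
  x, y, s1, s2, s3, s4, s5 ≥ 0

At x = 4, y = 10, compute slack b - a·x for each constraint:
  C1: 40 − 32 = 8  (slack)
  C2: 71 − 62 = 9  (slack)
  C3: 38 − 38 = 0  (binding)
  C4: 70 − 70 = 0  (binding)
  C5: 27 − 22 = 5  (slack)

Optimal: x = 4, y = 10
Binding: C3, C4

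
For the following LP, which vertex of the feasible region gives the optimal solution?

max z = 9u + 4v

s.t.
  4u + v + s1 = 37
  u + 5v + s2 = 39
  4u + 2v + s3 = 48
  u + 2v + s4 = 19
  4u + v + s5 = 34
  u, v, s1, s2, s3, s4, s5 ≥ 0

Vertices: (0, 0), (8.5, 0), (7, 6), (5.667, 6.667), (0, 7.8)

Evaluate the objective at each vertex of the feasible region:
  z(0, 0) = 0
  z(8.5, 0) = 76.5
  z(7, 6) = 87  ←
  z(5.667, 6.667) = 77.67
  z(0, 7.8) = 31.2
The maximum is at u = 7, v = 6.

(7, 6)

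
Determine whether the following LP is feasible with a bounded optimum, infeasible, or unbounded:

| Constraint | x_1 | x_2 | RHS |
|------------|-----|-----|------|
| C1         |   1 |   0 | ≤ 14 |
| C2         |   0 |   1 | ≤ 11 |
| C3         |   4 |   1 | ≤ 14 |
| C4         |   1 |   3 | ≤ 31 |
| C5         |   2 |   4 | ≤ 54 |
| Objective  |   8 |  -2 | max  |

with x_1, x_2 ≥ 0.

Feasible with a bounded optimal solution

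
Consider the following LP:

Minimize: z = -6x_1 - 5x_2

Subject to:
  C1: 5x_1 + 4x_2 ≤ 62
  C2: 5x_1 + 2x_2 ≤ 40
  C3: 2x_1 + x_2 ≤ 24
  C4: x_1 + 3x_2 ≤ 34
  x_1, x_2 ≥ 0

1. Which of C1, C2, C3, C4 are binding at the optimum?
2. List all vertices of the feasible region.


1. C2, C4
2. (0, 0), (8, 0), (4, 10), (0, 11.33)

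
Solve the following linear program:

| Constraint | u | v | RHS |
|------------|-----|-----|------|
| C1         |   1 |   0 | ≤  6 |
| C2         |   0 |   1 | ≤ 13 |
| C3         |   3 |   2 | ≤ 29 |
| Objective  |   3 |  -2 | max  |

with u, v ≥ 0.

Evaluate the objective at each vertex of the feasible region:
  z(0, 0) = 0
  z(6, 0) = 18  ←
  z(6, 5.5) = 7
  z(1, 13) = -23
  z(0, 13) = -26
The maximum is at u = 6, v = 0.

u = 6, v = 0, z = 18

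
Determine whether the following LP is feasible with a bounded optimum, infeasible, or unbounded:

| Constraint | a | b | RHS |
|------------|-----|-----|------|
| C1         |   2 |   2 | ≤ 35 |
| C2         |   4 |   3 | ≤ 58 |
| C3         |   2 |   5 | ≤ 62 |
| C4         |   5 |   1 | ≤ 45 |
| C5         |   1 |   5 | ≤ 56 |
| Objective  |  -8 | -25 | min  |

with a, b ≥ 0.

Feasible with a bounded optimal solution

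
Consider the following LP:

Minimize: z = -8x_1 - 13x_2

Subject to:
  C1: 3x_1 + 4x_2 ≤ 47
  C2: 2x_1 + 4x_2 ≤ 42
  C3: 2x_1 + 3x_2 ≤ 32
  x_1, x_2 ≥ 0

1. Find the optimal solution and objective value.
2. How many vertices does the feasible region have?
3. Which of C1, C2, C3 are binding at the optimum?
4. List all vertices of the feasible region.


1. x_1 = 1, x_2 = 10, z = -138
2. 5
3. C2, C3
4. (0, 0), (15.67, 0), (13, 2), (1, 10), (0, 10.5)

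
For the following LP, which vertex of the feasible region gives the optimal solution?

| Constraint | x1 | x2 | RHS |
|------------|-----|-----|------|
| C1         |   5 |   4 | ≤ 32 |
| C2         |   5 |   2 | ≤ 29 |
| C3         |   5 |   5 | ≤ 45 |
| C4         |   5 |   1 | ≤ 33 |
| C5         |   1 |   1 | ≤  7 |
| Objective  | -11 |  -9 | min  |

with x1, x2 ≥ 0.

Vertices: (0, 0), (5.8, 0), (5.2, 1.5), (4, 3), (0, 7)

Evaluate the objective at each vertex of the feasible region:
  z(0, 0) = 0
  z(5.8, 0) = -63.8
  z(5.2, 1.5) = -70.7
  z(4, 3) = -71  ←
  z(0, 7) = -63
The minimum is at x1 = 4, x2 = 3.

(4, 3)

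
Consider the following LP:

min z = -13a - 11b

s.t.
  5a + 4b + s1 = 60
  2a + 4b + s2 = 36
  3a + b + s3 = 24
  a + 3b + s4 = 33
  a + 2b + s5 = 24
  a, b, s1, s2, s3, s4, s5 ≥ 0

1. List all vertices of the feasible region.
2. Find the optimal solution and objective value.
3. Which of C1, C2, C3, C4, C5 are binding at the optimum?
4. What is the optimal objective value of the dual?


1. (0, 0), (8, 0), (6, 6), (0, 9)
2. a = 6, b = 6, z = -144
3. C2, C3
4. -144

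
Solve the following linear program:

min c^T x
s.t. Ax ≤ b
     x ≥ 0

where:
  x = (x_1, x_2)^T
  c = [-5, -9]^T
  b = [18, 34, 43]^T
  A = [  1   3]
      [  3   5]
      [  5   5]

Evaluate the objective at each vertex of the feasible region:
  z(0, 0) = 0
  z(8.6, 0) = -43
  z(4.5, 4.1) = -59.4
  z(3, 5) = -60  ←
  z(0, 6) = -54
The minimum is at x_1 = 3, x_2 = 5.

x_1 = 3, x_2 = 5, z = -60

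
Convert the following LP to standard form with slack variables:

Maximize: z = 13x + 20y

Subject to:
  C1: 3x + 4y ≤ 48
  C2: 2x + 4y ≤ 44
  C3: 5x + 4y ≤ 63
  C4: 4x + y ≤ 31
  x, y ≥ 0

max z = 13x + 20y

s.t.
  3x + 4y + s1 = 48
  2x + 4y + s2 = 44
  5x + 4y + s3 = 63
  4x + y + s4 = 31
  x, y, s1, s2, s3, s4 ≥ 0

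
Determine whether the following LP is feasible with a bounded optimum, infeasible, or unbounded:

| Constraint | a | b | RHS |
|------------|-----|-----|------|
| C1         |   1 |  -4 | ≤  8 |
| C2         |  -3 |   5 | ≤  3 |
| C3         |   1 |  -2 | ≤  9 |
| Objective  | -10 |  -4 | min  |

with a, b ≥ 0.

Unbounded (objective can decrease without bound)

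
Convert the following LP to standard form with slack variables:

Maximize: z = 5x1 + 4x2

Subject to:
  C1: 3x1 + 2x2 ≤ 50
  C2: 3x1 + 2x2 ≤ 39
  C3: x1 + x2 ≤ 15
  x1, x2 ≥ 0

max z = 5x1 + 4x2

s.t.
  3x1 + 2x2 + s1 = 50
  3x1 + 2x2 + s2 = 39
  x1 + x2 + s3 = 15
  x1, x2, s1, s2, s3 ≥ 0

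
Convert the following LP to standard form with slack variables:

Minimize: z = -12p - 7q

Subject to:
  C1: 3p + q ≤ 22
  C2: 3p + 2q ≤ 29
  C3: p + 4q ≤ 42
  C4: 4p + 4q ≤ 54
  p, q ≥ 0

min z = -12p - 7q

s.t.
  3p + q + s1 = 22
  3p + 2q + s2 = 29
  p + 4q + s3 = 42
  4p + 4q + s4 = 54
  p, q, s1, s2, s3, s4 ≥ 0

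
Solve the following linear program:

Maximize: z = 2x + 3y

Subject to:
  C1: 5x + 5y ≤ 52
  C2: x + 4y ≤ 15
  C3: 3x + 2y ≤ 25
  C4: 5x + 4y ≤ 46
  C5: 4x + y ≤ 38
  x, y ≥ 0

Evaluate the objective at each vertex of the feasible region:
  z(0, 0) = 0
  z(8.333, 0) = 16.67
  z(7, 2) = 20  ←
  z(0, 3.75) = 11.25
The maximum is at x = 7, y = 2.

x = 7, y = 2, z = 20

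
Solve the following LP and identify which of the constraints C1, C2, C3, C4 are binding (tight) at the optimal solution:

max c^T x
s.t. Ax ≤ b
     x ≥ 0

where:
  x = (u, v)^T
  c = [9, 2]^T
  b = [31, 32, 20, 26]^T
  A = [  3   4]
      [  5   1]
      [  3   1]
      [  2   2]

At u = 6, v = 2, compute slack b - a·x for each constraint:
  C1: 31 − 26 = 5  (slack)
  C2: 32 − 32 = 0  (binding)
  C3: 20 − 20 = 0  (binding)
  C4: 26 − 16 = 10  (slack)

Optimal: u = 6, v = 2
Binding: C2, C3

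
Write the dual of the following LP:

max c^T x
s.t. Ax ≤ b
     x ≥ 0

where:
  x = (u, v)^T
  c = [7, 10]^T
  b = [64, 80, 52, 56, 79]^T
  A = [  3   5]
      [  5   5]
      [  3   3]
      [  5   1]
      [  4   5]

Primal max cᵀx s.t. Ax ≤ b, x ≥ 0  →  Dual min bᵀy s.t. Aᵀy ≥ c, y ≥ 0.

Minimize: z = 64y1 + 80y2 + 52y3 + 56y4 + 79y5

Subject to:
  3y1 + 5y2 + 3y3 + 5y4 + 4y5 ≥ 7
  5y1 + 5y2 + 3y3 + y4 + 5y5 ≥ 10
  y1, y2, y3, y4, y5 ≥ 0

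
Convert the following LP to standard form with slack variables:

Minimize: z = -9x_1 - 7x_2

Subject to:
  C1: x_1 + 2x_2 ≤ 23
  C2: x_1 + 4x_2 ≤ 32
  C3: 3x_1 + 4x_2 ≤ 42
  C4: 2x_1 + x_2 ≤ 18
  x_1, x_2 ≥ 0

min z = -9x_1 - 7x_2

s.t.
  x_1 + 2x_2 + s1 = 23
  x_1 + 4x_2 + s2 = 32
  3x_1 + 4x_2 + s3 = 42
  2x_1 + x_2 + s4 = 18
  x_1, x_2, s1, s2, s3, s4 ≥ 0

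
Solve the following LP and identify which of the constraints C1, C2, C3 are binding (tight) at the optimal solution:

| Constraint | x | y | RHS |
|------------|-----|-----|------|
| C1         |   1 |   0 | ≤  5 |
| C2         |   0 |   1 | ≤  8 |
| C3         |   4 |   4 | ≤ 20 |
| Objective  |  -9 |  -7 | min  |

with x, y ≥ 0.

At x = 5, y = 0, compute slack b - a·x for each constraint:
  C1: 5 − 5 = 0  (binding)
  C2: 8 − 0 = 8  (slack)
  C3: 20 − 20 = 0  (binding)

Optimal: x = 5, y = 0
Binding: C1, C3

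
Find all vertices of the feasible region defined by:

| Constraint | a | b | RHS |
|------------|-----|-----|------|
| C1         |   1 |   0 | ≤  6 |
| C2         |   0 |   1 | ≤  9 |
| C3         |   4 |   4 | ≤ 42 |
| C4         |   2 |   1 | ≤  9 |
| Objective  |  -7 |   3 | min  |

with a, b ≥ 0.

(0, 0), (4.5, 0), (0, 9)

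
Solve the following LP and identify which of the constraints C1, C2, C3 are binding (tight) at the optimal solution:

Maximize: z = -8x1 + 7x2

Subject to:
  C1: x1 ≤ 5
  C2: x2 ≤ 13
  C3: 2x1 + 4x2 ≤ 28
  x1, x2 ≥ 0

At x1 = 0, x2 = 7, compute slack b - a·x for each constraint:
  C1: 5 − 0 = 5  (slack)
  C2: 13 − 7 = 6  (slack)
  C3: 28 − 28 = 0  (binding)

Optimal: x1 = 0, x2 = 7
Binding: C3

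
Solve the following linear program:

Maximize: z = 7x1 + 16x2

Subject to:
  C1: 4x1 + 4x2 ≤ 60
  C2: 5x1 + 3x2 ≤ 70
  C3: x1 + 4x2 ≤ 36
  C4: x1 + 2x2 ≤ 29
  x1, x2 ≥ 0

Evaluate the objective at each vertex of the feasible region:
  z(0, 0) = 0
  z(14, 0) = 98
  z(12.5, 2.5) = 127.5
  z(8, 7) = 168  ←
  z(0, 9) = 144
The maximum is at x1 = 8, x2 = 7.

x1 = 8, x2 = 7, z = 168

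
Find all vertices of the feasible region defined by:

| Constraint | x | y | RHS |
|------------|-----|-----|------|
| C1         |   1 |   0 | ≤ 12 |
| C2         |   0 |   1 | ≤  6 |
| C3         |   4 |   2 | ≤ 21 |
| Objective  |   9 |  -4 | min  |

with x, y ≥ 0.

(0, 0), (5.25, 0), (2.25, 6), (0, 6)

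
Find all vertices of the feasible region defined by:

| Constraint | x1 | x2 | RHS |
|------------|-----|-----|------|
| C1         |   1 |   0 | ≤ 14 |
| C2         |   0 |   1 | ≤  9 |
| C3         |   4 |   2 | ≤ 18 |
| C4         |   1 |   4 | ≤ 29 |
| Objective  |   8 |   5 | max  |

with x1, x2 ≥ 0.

(0, 0), (4.5, 0), (1, 7), (0, 7.25)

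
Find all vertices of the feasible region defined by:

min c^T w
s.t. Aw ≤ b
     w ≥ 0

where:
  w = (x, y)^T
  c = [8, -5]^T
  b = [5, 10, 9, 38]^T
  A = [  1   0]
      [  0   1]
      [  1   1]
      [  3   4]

(0, 0), (5, 0), (5, 4), (0, 9)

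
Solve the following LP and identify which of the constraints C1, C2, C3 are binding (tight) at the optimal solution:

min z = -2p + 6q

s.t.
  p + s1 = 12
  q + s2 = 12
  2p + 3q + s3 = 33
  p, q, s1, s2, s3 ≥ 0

At p = 12, q = 0, compute slack b - a·x for each constraint:
  C1: 12 − 12 = 0  (binding)
  C2: 12 − 0 = 12  (slack)
  C3: 33 − 24 = 9  (slack)

Optimal: p = 12, q = 0
Binding: C1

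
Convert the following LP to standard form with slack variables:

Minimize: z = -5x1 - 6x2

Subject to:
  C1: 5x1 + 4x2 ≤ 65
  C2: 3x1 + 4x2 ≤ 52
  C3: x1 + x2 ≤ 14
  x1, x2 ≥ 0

min z = -5x1 - 6x2

s.t.
  5x1 + 4x2 + s1 = 65
  3x1 + 4x2 + s2 = 52
  x1 + x2 + s3 = 14
  x1, x2, s1, s2, s3 ≥ 0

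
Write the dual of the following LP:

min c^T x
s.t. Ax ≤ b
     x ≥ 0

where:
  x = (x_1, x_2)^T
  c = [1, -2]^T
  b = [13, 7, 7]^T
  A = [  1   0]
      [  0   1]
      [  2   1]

Primal min cᵀx s.t. Ax ≤ b, x ≥ 0  →  Dual max −bᵀy s.t. Aᵀy ≥ −c, y ≥ 0.

Maximize: z = -13y1 - 7y2 - 7y3

Subject to:
  y1 + 2y3 ≥ -1
  y2 + y3 ≥ 2
  y1, y2, y3 ≥ 0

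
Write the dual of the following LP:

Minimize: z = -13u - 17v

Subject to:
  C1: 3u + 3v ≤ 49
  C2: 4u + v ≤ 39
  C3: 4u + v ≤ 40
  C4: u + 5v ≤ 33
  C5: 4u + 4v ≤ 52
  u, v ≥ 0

Primal min cᵀx s.t. Ax ≤ b, x ≥ 0  →  Dual max −bᵀy s.t. Aᵀy ≥ −c, y ≥ 0.

Maximize: z = -49y1 - 39y2 - 40y3 - 33y4 - 52y5

Subject to:
  3y1 + 4y2 + 4y3 + y4 + 4y5 ≥ 13
  3y1 + y2 + y3 + 5y4 + 4y5 ≥ 17
  y1, y2, y3, y4, y5 ≥ 0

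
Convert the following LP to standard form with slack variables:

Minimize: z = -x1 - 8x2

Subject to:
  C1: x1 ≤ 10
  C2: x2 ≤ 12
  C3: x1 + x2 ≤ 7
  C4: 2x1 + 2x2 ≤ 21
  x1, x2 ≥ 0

min z = -x1 - 8x2

s.t.
  x1 + s1 = 10
  x2 + s2 = 12
  x1 + x2 + s3 = 7
  2x1 + 2x2 + s4 = 21
  x1, x2, s1, s2, s3, s4 ≥ 0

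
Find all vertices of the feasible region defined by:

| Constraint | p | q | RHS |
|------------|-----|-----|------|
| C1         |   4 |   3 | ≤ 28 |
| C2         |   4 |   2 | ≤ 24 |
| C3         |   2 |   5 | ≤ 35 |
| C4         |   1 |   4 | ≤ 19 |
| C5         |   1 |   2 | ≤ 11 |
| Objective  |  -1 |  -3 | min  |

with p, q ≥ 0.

(0, 0), (6, 0), (4.333, 3.333), (3, 4), (0, 4.75)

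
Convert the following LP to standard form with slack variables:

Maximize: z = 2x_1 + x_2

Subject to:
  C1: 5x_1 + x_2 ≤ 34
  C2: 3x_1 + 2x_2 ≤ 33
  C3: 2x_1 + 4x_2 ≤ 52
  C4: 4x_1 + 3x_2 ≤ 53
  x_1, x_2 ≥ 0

max z = 2x_1 + x_2

s.t.
  5x_1 + x_2 + s1 = 34
  3x_1 + 2x_2 + s2 = 33
  2x_1 + 4x_2 + s3 = 52
  4x_1 + 3x_2 + s4 = 53
  x_1, x_2, s1, s2, s3, s4 ≥ 0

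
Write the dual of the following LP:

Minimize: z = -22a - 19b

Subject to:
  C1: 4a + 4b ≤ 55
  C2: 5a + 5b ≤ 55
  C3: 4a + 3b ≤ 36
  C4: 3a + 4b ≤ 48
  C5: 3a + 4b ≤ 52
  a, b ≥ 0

Primal min cᵀx s.t. Ax ≤ b, x ≥ 0  →  Dual max −bᵀy s.t. Aᵀy ≥ −c, y ≥ 0.

Maximize: z = -55y1 - 55y2 - 36y3 - 48y4 - 52y5

Subject to:
  4y1 + 5y2 + 4y3 + 3y4 + 3y5 ≥ 22
  4y1 + 5y2 + 3y3 + 4y4 + 4y5 ≥ 19
  y1, y2, y3, y4, y5 ≥ 0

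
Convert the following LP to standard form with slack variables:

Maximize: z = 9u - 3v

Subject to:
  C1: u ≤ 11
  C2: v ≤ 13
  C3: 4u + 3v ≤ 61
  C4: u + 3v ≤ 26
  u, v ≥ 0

max z = 9u - 3v

s.t.
  u + s1 = 11
  v + s2 = 13
  4u + 3v + s3 = 61
  u + 3v + s4 = 26
  u, v, s1, s2, s3, s4 ≥ 0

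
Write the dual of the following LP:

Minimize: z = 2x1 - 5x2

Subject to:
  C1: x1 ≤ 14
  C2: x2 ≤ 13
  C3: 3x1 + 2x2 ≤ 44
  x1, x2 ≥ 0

Primal min cᵀx s.t. Ax ≤ b, x ≥ 0  →  Dual max −bᵀy s.t. Aᵀy ≥ −c, y ≥ 0.

Maximize: z = -14y1 - 13y2 - 44y3

Subject to:
  y1 + 3y3 ≥ -2
  y2 + 2y3 ≥ 5
  y1, y2, y3 ≥ 0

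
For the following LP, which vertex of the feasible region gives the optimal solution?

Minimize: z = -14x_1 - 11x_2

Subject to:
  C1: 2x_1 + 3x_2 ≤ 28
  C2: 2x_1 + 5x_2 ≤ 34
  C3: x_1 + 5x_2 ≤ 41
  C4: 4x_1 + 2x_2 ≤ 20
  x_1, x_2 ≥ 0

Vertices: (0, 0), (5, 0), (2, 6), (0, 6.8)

Evaluate the objective at each vertex of the feasible region:
  z(0, 0) = 0
  z(5, 0) = -70
  z(2, 6) = -94  ←
  z(0, 6.8) = -74.8
The minimum is at x_1 = 2, x_2 = 6.

(2, 6)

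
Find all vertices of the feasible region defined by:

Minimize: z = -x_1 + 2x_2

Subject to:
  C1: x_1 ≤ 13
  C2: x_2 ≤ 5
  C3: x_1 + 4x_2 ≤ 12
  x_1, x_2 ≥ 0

(0, 0), (12, 0), (0, 3)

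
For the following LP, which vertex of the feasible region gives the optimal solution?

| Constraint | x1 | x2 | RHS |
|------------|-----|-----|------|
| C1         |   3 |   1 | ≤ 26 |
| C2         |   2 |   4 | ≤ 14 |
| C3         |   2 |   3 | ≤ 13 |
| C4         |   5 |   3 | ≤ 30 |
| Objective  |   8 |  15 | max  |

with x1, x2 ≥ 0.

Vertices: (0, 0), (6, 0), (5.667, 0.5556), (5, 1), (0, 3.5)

Evaluate the objective at each vertex of the feasible region:
  z(0, 0) = 0
  z(6, 0) = 48
  z(5.667, 0.5556) = 53.67
  z(5, 1) = 55  ←
  z(0, 3.5) = 52.5
The maximum is at x1 = 5, x2 = 1.

(5, 1)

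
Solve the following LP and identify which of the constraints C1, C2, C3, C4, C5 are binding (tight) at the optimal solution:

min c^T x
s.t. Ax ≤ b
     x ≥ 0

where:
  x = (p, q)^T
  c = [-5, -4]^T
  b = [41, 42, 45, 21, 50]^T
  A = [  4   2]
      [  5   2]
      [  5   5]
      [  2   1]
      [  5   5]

At p = 8, q = 1, compute slack b - a·x for each constraint:
  C1: 41 − 34 = 7  (slack)
  C2: 42 − 42 = 0  (binding)
  C3: 45 − 45 = 0  (binding)
  C4: 21 − 17 = 4  (slack)
  C5: 50 − 45 = 5  (slack)

Optimal: p = 8, q = 1
Binding: C2, C3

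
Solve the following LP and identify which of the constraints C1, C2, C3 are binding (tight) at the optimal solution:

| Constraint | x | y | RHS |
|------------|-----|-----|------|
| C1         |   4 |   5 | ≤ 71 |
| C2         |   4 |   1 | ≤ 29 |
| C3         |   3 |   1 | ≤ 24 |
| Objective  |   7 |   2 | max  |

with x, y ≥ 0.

At x = 5, y = 9, compute slack b - a·x for each constraint:
  C1: 71 − 65 = 6  (slack)
  C2: 29 − 29 = 0  (binding)
  C3: 24 − 24 = 0  (binding)

Optimal: x = 5, y = 9
Binding: C2, C3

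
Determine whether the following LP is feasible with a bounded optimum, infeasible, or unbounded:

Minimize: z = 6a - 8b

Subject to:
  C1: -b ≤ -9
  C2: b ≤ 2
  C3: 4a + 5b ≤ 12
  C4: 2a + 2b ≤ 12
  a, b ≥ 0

Infeasible (no feasible solution exists)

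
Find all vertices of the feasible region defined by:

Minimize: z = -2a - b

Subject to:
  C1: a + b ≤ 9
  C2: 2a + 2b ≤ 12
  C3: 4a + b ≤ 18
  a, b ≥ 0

(0, 0), (4.5, 0), (4, 2), (0, 6)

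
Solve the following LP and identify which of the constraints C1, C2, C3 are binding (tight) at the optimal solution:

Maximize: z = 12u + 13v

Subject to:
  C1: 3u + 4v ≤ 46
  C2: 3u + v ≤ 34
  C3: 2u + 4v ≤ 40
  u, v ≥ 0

At u = 10, v = 4, compute slack b - a·x for each constraint:
  C1: 46 − 46 = 0  (binding)
  C2: 34 − 34 = 0  (binding)
  C3: 40 − 36 = 4  (slack)

Optimal: u = 10, v = 4
Binding: C1, C2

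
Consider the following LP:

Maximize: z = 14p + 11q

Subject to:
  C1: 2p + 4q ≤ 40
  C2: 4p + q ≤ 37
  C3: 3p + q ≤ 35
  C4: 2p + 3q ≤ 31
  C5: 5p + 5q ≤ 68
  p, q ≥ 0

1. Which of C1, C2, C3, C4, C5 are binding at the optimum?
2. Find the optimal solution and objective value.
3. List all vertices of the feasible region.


1. C2, C4
2. p = 8, q = 5, z = 167
3. (0, 0), (9.25, 0), (8, 5), (2, 9), (0, 10)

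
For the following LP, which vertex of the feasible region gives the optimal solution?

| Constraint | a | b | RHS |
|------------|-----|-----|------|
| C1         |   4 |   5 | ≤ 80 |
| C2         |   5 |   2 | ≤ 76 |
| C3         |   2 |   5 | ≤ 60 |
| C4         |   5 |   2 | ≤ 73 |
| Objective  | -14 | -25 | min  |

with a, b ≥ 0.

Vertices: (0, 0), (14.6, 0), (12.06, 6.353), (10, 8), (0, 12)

Evaluate the objective at each vertex of the feasible region:
  z(0, 0) = 0
  z(14.6, 0) = -204.4
  z(12.06, 6.353) = -327.6
  z(10, 8) = -340  ←
  z(0, 12) = -300
The minimum is at a = 10, b = 8.

(10, 8)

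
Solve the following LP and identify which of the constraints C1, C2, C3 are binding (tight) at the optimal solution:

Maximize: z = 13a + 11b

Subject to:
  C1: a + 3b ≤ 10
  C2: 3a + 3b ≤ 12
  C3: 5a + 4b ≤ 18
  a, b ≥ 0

At a = 2, b = 2, compute slack b - a·x for each constraint:
  C1: 10 − 8 = 2  (slack)
  C2: 12 − 12 = 0  (binding)
  C3: 18 − 18 = 0  (binding)

Optimal: a = 2, b = 2
Binding: C2, C3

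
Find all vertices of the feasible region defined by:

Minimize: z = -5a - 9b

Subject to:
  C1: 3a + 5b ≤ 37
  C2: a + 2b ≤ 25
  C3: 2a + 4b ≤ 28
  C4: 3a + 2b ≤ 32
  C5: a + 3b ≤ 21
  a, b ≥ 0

(0, 0), (10.67, 0), (9.556, 1.667), (4, 5), (0, 7)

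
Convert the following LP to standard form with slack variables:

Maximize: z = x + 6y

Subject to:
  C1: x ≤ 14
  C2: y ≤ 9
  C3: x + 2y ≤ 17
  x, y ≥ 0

max z = x + 6y

s.t.
  x + s1 = 14
  y + s2 = 9
  x + 2y + s3 = 17
  x, y, s1, s2, s3 ≥ 0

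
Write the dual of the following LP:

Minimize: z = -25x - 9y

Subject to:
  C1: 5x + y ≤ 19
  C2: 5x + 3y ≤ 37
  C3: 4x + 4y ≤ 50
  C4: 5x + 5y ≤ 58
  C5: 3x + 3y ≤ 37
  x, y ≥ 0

Primal min cᵀx s.t. Ax ≤ b, x ≥ 0  →  Dual max −bᵀy s.t. Aᵀy ≥ −c, y ≥ 0.

Maximize: z = -19y1 - 37y2 - 50y3 - 58y4 - 37y5

Subject to:
  5y1 + 5y2 + 4y3 + 5y4 + 3y5 ≥ 25
  y1 + 3y2 + 4y3 + 5y4 + 3y5 ≥ 9
  y1, y2, y3, y4, y5 ≥ 0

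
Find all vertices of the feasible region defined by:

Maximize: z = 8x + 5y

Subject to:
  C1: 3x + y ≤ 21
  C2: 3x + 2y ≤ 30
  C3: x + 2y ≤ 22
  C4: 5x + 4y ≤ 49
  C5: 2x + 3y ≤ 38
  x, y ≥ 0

(0, 0), (7, 0), (5, 6), (1.667, 10.17), (0, 11)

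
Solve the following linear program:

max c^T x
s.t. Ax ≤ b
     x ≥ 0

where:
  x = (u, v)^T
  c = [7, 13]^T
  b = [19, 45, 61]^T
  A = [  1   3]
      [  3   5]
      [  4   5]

Evaluate the objective at each vertex of the feasible region:
  z(0, 0) = 0
  z(15, 0) = 105
  z(10, 3) = 109  ←
  z(0, 6.333) = 82.33
The maximum is at u = 10, v = 3.

u = 10, v = 3, z = 109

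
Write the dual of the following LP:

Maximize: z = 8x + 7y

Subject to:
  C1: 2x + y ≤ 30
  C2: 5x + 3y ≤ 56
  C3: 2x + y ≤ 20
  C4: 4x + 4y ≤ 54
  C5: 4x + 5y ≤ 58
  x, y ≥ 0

Primal max cᵀx s.t. Ax ≤ b, x ≥ 0  →  Dual min bᵀy s.t. Aᵀy ≥ c, y ≥ 0.

Minimize: z = 30y1 + 56y2 + 20y3 + 54y4 + 58y5

Subject to:
  2y1 + 5y2 + 2y3 + 4y4 + 4y5 ≥ 8
  y1 + 3y2 + y3 + 4y4 + 5y5 ≥ 7
  y1, y2, y3, y4, y5 ≥ 0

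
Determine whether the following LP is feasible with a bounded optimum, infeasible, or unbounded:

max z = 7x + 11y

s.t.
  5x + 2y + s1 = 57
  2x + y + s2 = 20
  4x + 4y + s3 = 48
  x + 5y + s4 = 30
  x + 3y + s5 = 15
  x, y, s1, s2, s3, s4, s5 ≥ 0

Feasible with a bounded optimal solution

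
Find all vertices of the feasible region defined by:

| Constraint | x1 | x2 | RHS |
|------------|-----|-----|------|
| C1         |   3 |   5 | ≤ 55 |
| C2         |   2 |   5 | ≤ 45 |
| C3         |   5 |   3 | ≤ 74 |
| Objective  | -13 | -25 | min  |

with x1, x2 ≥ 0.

(0, 0), (14.8, 0), (12.81, 3.312), (10, 5), (0, 9)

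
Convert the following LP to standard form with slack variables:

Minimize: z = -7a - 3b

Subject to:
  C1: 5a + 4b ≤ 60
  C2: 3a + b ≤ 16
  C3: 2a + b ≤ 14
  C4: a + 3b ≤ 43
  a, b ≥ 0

min z = -7a - 3b

s.t.
  5a + 4b + s1 = 60
  3a + b + s2 = 16
  2a + b + s3 = 14
  a + 3b + s4 = 43
  a, b, s1, s2, s3, s4 ≥ 0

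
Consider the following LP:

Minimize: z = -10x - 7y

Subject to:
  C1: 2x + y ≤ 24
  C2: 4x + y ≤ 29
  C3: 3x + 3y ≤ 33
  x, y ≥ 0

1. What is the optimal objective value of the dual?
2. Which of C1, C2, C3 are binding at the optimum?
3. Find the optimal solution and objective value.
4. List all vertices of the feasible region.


1. -95
2. C2, C3
3. x = 6, y = 5, z = -95
4. (0, 0), (7.25, 0), (6, 5), (0, 11)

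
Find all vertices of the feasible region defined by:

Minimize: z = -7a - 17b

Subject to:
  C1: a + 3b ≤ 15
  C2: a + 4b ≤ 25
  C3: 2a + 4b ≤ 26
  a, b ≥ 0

(0, 0), (13, 0), (9, 2), (0, 5)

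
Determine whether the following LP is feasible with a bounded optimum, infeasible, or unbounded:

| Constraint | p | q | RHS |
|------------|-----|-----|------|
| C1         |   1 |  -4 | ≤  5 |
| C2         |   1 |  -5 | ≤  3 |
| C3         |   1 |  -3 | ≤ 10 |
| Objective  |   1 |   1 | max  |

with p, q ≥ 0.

Unbounded (objective can increase without bound)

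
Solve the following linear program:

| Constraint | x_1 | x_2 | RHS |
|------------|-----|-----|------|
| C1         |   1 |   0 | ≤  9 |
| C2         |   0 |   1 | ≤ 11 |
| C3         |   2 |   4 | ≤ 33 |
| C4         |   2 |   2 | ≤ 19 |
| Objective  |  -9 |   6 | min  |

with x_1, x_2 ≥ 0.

Evaluate the objective at each vertex of the feasible region:
  z(0, 0) = 0
  z(9, 0) = -81  ←
  z(9, 0.5) = -78
  z(2.5, 7) = 19.5
  z(0, 8.25) = 49.5
The minimum is at x_1 = 9, x_2 = 0.

x_1 = 9, x_2 = 0, z = -81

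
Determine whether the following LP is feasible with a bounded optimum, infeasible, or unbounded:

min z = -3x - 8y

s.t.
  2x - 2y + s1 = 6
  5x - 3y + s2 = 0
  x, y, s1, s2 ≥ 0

Unbounded (objective can decrease without bound)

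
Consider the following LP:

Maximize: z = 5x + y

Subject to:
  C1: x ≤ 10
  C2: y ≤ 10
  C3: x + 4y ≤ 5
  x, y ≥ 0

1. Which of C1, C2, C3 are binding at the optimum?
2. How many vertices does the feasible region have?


1. C3
2. 3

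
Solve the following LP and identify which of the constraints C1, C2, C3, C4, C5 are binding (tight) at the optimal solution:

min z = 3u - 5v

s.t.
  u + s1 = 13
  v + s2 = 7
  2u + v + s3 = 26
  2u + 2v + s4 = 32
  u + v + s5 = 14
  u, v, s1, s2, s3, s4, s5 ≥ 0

At u = 0, v = 7, compute slack b - a·x for each constraint:
  C1: 13 − 0 = 13  (slack)
  C2: 7 − 7 = 0  (binding)
  C3: 26 − 7 = 19  (slack)
  C4: 32 − 14 = 18  (slack)
  C5: 14 − 7 = 7  (slack)

Optimal: u = 0, v = 7
Binding: C2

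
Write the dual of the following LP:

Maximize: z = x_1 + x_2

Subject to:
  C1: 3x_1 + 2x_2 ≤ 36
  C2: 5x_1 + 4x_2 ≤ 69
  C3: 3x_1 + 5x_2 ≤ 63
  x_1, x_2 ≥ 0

Primal max cᵀx s.t. Ax ≤ b, x ≥ 0  →  Dual min bᵀy s.t. Aᵀy ≥ c, y ≥ 0.

Minimize: z = 36y1 + 69y2 + 63y3

Subject to:
  3y1 + 5y2 + 3y3 ≥ 1
  2y1 + 4y2 + 5y3 ≥ 1
  y1, y2, y3 ≥ 0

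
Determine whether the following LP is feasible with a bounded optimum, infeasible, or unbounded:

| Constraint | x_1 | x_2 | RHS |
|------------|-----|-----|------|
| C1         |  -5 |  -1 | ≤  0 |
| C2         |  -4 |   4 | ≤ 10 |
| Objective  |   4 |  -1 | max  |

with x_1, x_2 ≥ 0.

Unbounded (objective can increase without bound)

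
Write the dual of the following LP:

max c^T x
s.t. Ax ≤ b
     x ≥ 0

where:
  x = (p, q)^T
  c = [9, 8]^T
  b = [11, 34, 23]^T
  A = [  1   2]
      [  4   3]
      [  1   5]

Primal max cᵀx s.t. Ax ≤ b, x ≥ 0  →  Dual min bᵀy s.t. Aᵀy ≥ c, y ≥ 0.

Minimize: z = 11y1 + 34y2 + 23y3

Subject to:
  y1 + 4y2 + y3 ≥ 9
  2y1 + 3y2 + 5y3 ≥ 8
  y1, y2, y3 ≥ 0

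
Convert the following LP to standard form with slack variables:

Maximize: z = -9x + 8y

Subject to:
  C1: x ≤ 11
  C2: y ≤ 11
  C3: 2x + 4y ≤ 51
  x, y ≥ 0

max z = -9x + 8y

s.t.
  x + s1 = 11
  y + s2 = 11
  2x + 4y + s3 = 51
  x, y, s1, s2, s3 ≥ 0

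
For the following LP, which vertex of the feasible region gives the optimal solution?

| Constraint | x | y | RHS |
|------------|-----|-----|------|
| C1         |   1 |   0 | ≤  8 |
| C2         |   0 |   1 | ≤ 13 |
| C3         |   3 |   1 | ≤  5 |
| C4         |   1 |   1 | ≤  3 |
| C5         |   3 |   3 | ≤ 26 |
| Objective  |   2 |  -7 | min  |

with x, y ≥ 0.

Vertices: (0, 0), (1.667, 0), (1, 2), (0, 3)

Evaluate the objective at each vertex of the feasible region:
  z(0, 0) = 0
  z(1.667, 0) = 3.333
  z(1, 2) = -12
  z(0, 3) = -21  ←
The minimum is at x = 0, y = 3.

(0, 3)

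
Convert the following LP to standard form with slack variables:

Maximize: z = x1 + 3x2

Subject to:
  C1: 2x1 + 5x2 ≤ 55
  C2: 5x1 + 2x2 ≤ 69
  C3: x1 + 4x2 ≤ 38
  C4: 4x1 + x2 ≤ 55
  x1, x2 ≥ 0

max z = x1 + 3x2

s.t.
  2x1 + 5x2 + s1 = 55
  5x1 + 2x2 + s2 = 69
  x1 + 4x2 + s3 = 38
  4x1 + x2 + s4 = 55
  x1, x2, s1, s2, s3, s4 ≥ 0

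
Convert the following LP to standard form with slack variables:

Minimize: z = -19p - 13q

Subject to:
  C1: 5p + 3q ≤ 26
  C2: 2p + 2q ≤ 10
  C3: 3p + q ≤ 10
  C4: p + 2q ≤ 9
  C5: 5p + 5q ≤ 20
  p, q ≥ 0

min z = -19p - 13q

s.t.
  5p + 3q + s1 = 26
  2p + 2q + s2 = 10
  3p + q + s3 = 10
  p + 2q + s4 = 9
  5p + 5q + s5 = 20
  p, q, s1, s2, s3, s4, s5 ≥ 0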